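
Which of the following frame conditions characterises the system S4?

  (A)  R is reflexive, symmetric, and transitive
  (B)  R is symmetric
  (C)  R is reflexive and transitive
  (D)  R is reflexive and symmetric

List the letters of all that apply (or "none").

(A) this class determines S5, not S4.
(B) this class determines KB, not S4.
(C) S4 is sound and complete for exactly this class.
(D) this class determines B (= KTB), not S4.

C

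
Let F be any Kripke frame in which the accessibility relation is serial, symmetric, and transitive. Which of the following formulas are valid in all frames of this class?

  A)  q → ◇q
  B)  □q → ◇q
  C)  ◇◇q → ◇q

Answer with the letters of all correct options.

A, B, C

A serial symmetric transitive relation is reflexive (take any v with uRv; symmetry gives vRu and transitivity gives uRu), hence an equivalence relation.
(A) q → ◇q (the dual of axiom T) characterises the reflexive frames. Every such R is reflexive — valid.
(B) □q → ◇q is axiom D, which corresponds to seriality. Every such R is serial — valid.
(C) ◇◇q → ◇q is the dual of axiom 4, which corresponds to transitivity. Every such R is transitive — valid.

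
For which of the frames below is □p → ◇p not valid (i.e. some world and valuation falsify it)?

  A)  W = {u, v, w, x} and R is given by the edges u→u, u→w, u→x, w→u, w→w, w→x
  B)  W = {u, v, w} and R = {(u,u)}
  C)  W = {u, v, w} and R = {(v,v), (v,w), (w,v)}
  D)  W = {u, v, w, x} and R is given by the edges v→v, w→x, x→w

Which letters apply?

The schema □p → ◇p is axiom D; it is valid on a frame iff R is serial.
(A) R is not serial (v has no R-successor), so the schema fails here.
(B) R is not serial (v has no R-successor), so the schema fails here.
(C) R is not serial (u has no R-successor), so the schema fails here.
(D) R is not serial (u has no R-successor), so the schema fails here.

A, B, C, D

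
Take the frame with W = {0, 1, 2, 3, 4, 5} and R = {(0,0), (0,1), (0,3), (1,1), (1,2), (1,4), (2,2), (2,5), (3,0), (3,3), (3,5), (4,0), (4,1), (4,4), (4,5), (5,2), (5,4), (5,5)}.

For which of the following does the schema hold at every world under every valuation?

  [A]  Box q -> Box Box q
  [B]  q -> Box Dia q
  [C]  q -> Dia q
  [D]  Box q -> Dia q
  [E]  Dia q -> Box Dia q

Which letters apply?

R is reflexive: each world relates to itself.
R is not symmetric: 0 R 1 but not 1 R 0.
R is not transitive: 0 R 1 and 1 R 2 but not 0 R 2.
R is not euclidean: 0 R 1 and 0 R 0 but not 1 R 0.
R is serial: every world has an R-successor.
(A) Box q -> Box Box q is axiom 4; it is valid on a frame exactly when R is transitive. R is not transitive, so not valid.
(B) q -> Box Dia q is axiom B, which corresponds to symmetry. R is not symmetric — not valid.
(C) q -> Dia q (the dual of axiom T) characterises the reflexive frames. R is reflexive — valid.
(D) Box q -> Dia q is axiom D; it is valid on a frame exactly when R is serial. R is serial, so valid.
(E) Dia q -> Box Dia q (axiom 5) characterises the euclidean frames. R is not euclidean — not valid.

C, D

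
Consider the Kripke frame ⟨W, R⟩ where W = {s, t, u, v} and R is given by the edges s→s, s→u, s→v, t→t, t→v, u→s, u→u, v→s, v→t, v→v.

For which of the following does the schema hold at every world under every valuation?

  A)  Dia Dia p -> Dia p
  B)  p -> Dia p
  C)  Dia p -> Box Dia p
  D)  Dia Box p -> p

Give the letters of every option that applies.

R is reflexive: each world relates to itself.
R is symmetric: every R-edge is matched by its reverse.
R is not transitive: s R v and v R t but not s R t.
R is not euclidean: s R u and s R v but not u R v.
(A) Dia Dia p -> Dia p (the dual of axiom 4) characterises the transitive frames. R is not transitive — not valid.
(B) p -> Dia p is the dual of axiom T; it is valid on a frame exactly when R is reflexive. R is reflexive, so valid.
(C) axiom 5: valid iff R is euclidean. R is not euclidean — not valid.
(D) Dia Box p -> p is the dual of axiom B; it is valid on a frame exactly when R is symmetric. R is symmetric, so valid.

B, D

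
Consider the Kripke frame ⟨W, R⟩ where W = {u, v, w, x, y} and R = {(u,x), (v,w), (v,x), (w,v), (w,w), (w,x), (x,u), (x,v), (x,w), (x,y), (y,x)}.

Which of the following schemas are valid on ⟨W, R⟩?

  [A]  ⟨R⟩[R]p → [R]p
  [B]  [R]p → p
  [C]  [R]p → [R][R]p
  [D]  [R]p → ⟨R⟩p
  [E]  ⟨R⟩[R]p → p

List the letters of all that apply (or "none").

R is not reflexive: not u R u.
R is symmetric: every R-edge is matched by its reverse.
R is not transitive: u R x and x R u but not u R u.
R is not euclidean: x R u and x R v but not u R v.
R is serial: every world has an R-successor.
(A) ⟨R⟩[R]p → [R]p is the dual of axiom 5; it is valid on a frame exactly when R is euclidean. R is not euclidean, so not valid.
(B) [R]p → p is axiom T, which corresponds to reflexivity. R is not reflexive — not valid.
(C) [R]p → [R][R]p is axiom 4, which corresponds to transitivity. R is not transitive — not valid.
(D) [R]p → ⟨R⟩p (axiom D) characterises the serial frames. R is serial — valid.
(E) ⟨R⟩[R]p → p is the dual of axiom B, which corresponds to symmetry. R is symmetric — valid.

D, E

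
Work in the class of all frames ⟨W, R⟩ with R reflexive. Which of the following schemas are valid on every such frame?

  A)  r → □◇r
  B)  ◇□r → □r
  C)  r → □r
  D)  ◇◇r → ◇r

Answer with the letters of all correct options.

A reflexive relation is serial.
(A) r → □◇r is axiom B, which corresponds to symmetry. Such an R need not be symmetric — not valid.
(B) ◇□r → □r is the dual of axiom 5; it is valid on a frame exactly when R is euclidean. Such an R need not be euclidean, so not valid.
(C) r → □r is equivalent to ◇p→p; it holds exactly when R ⊆ identity. Such an R need not be a subset of the identity — not valid.
(D) the dual of axiom 4: valid iff R is transitive. Such an R need not be transitive — not valid.

none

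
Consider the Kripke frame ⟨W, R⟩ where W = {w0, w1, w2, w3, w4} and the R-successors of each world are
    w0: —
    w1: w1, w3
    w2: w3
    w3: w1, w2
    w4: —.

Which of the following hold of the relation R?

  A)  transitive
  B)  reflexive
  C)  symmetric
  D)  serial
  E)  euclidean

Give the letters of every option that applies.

(A) not transitive: w1 R w3 and w3 R w2 but not w1 R w2.
(B) not reflexive: not w0 R w0.
(C) symmetric: every R-edge is matched by its reverse.
(D) not serial: w0 has no R-successor.
(E) not euclidean: w3 R w1 and w3 R w2 but not w1 R w2.

C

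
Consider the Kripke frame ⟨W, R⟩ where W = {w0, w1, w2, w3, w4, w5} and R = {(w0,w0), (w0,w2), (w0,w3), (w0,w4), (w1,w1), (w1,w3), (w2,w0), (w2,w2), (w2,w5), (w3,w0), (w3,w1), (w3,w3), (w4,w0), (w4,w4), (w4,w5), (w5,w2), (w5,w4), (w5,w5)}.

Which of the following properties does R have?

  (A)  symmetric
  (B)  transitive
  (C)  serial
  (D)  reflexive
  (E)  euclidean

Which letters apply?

(A) symmetric: every R-edge is matched by its reverse.
(B) not transitive: w0 R w2 and w2 R w5 but not w0 R w5.
(C) serial: every world has an R-successor.
(D) reflexive: each world relates to itself.
(E) not euclidean: w0 R w2 and w0 R w3 but not w2 R w3.

A, C, D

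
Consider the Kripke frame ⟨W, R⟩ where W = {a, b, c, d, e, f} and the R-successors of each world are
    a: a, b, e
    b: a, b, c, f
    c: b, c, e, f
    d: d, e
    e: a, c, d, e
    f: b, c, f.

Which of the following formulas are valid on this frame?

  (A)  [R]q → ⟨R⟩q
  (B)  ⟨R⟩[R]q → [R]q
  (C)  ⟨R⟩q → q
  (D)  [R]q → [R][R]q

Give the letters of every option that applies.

A

R is not transitive: a R b and b R c but not a R c.
R is not euclidean: a R b and a R e but not b R e.
R is serial: every world has an R-successor.
R is not a subset of the identity: a R b with a ≠ b.
(A) axiom D: valid iff R is serial. R is serial — valid.
(B) ⟨R⟩[R]q → [R]q is the dual of axiom 5, which corresponds to the euclidean property. R is not euclidean — not valid.
(C) ⟨R⟩q → q is the converse of T; it holds exactly when R ⊆ identity. Here R ⊄ identity — not valid.
(D) [R]q → [R][R]q (axiom 4) characterises the transitive frames. R is not transitive — not valid.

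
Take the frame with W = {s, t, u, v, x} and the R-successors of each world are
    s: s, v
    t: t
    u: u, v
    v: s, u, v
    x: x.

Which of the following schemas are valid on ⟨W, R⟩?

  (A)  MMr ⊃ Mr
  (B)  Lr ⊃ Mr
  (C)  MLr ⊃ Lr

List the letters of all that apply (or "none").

B

R is not transitive: s R v and v R u but not s R u.
R is not euclidean: v R s and v R u but not s R u.
R is serial: every world has an R-successor.
(A) the dual of axiom 4: valid iff R is transitive. R is not transitive — not valid.
(B) axiom D: valid iff R is serial. R is serial — valid.
(C) MLr ⊃ Lr (the dual of axiom 5) characterises the euclidean frames. R is not euclidean — not valid.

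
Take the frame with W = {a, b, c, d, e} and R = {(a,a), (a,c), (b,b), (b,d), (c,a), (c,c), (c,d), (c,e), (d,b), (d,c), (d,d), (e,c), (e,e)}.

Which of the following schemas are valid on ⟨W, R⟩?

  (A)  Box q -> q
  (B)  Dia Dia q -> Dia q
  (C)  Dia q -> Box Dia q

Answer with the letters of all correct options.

R is reflexive: each world relates to itself.
R is not transitive: a R c and c R d but not a R d.
R is not euclidean: c R a and c R d but not a R d.
(A) Box q -> q (axiom T) characterises the reflexive frames. R is reflexive — valid.
(B) Dia Dia q -> Dia q (the dual of axiom 4) characterises the transitive frames. R is not transitive — not valid.
(C) Dia q -> Box Dia q (axiom 5) characterises the euclidean frames. R is not euclidean — not valid.

A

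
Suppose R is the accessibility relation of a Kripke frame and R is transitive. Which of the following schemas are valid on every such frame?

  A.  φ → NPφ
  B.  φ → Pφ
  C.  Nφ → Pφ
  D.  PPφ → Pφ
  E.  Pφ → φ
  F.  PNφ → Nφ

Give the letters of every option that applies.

D

(A) φ → NPφ is axiom B, which corresponds to symmetry. Such an R need not be symmetric — not valid.
(B) φ → Pφ (the dual of axiom T) characterises the reflexive frames. Such an R need not be reflexive — not valid.
(C) Nφ → Pφ is axiom D; it is valid on a frame exactly when R is serial. Such an R need not be serial, so not valid.
(D) PPφ → Pφ is the dual of axiom 4, which corresponds to transitivity. Every such R is transitive — valid.
(E) Pφ → φ is the converse of T; it holds exactly when R ⊆ identity. Such an R need not be a subset of the identity — not valid.
(F) PNφ → Nφ is the dual of axiom 5, which corresponds to the euclidean property. Such an R need not be euclidean — not valid.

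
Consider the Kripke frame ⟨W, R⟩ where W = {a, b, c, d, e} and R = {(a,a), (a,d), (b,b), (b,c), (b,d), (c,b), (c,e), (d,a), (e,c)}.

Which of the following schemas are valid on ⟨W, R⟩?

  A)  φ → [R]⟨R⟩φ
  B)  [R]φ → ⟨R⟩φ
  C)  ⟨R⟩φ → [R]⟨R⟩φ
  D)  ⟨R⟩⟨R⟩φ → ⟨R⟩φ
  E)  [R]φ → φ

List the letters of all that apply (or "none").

B

R is not reflexive: not c R c.
R is not symmetric: b R d but not d R b.
R is not transitive: b R c and c R e but not b R e.
R is not euclidean: b R c and b R d but not c R d.
R is serial: every world has an R-successor.
(A) φ → [R]⟨R⟩φ (axiom B) characterises the symmetric frames. R is not symmetric — not valid.
(B) [R]φ → ⟨R⟩φ (axiom D) characterises the serial frames. R is serial — valid.
(C) ⟨R⟩φ → [R]⟨R⟩φ is axiom 5; it is valid on a frame exactly when R is euclidean. R is not euclidean, so not valid.
(D) ⟨R⟩⟨R⟩φ → ⟨R⟩φ is the dual of axiom 4; it is valid on a frame exactly when R is transitive. R is not transitive, so not valid.
(E) [R]φ → φ (axiom T) characterises the reflexive frames. R is not reflexive — not valid.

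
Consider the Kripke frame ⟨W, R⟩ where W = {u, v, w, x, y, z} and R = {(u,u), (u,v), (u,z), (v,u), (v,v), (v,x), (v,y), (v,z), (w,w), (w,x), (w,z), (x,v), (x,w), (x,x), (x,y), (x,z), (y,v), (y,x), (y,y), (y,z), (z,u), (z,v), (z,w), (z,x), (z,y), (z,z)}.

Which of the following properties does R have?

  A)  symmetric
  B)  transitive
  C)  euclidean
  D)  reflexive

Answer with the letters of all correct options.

(A) symmetric: every R-edge is matched by its reverse.
(B) not transitive: u R v and v R x but not u R x.
(C) not euclidean: v R u and v R x but not u R x.
(D) reflexive: each world relates to itself.

A, D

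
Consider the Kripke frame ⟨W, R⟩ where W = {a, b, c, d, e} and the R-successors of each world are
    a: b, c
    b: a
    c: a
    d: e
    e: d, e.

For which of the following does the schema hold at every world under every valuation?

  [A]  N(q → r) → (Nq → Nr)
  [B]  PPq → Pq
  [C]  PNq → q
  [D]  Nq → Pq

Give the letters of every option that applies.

R is symmetric: every R-edge is matched by its reverse.
R is not transitive: a R b and b R a but not a R a.
R is serial: every world has an R-successor.
(A) N(q → r) → (Nq → Nr) is the K axiom; it holds on all frames — valid.
(B) PPq → Pq (the dual of axiom 4) characterises the transitive frames. R is not transitive — not valid.
(C) PNq → q (the dual of axiom B) characterises the symmetric frames. R is symmetric — valid.
(D) Nq → Pq is axiom D; it is valid on a frame exactly when R is serial. R is serial, so valid.

A, C, D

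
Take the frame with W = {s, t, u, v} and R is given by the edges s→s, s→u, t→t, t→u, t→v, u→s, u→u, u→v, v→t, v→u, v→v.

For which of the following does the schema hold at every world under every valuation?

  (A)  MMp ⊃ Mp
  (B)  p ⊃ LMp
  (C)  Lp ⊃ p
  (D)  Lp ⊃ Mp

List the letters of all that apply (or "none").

R is reflexive: each world relates to itself.
R is not symmetric: t R u but not u R t.
R is not transitive: s R u and u R v but not s R v.
R is serial: every world has an R-successor.
(A) MMp ⊃ Mp is the dual of axiom 4; it is valid on a frame exactly when R is transitive. R is not transitive, so not valid.
(B) p ⊃ LMp (axiom B) characterises the symmetric frames. R is not symmetric — not valid.
(C) Lp ⊃ p is axiom T, which corresponds to reflexivity. R is reflexive — valid.
(D) Lp ⊃ Mp is axiom D, which corresponds to seriality. R is serial — valid.

C, D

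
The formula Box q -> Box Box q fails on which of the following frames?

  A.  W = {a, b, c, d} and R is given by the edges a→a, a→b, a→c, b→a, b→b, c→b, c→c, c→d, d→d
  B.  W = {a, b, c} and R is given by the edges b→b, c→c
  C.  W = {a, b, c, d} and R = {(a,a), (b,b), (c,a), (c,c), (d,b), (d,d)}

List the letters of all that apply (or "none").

A

The schema Box q -> Box Box q is axiom 4; it is valid on a frame iff R is transitive.
(A) R is not transitive (a R c and c R d but not a R d), so the schema fails here.
(B) R is transitive (R is closed under composition), so the schema is valid here.
(C) R is transitive (R is closed under composition), so the schema is valid here.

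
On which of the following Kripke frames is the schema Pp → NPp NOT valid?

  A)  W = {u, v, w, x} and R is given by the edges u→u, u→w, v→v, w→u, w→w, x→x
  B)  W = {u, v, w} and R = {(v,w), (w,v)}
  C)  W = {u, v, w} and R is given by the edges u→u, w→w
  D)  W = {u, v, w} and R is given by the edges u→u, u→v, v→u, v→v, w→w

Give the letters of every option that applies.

The schema Pp → NPp is axiom 5; it is valid on a frame iff R is euclidean.
(A) R is euclidean (any two R-successors of the same world are R-related), so the schema is valid here.
(B) R is not euclidean (v R w and v R w but not w R w), so the schema fails here.
(C) R is euclidean (any two R-successors of the same world are R-related), so the schema is valid here.
(D) R is euclidean (any two R-successors of the same world are R-related), so the schema is valid here.

B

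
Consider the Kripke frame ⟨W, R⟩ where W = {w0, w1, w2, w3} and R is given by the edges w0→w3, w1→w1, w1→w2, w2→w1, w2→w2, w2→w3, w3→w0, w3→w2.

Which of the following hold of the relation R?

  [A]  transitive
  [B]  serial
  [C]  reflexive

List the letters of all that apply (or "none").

B

(A) not transitive: w0 R w3 and w3 R w0 but not w0 R w0.
(B) serial: every world has an R-successor.
(C) not reflexive: not w0 R w0.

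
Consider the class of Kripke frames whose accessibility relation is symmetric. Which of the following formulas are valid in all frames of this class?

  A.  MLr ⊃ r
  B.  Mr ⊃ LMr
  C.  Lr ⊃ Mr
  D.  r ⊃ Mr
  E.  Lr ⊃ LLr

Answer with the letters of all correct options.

A

(A) the dual of axiom B: valid iff R is symmetric. Every such R is symmetric — valid.
(B) Mr ⊃ LMr (axiom 5) characterises the euclidean frames. Such an R need not be euclidean — not valid.
(C) Lr ⊃ Mr (axiom D) characterises the serial frames. Such an R need not be serial — not valid.
(D) r ⊃ Mr (the dual of axiom T) characterises the reflexive frames. Such an R need not be reflexive — not valid.
(E) Lr ⊃ LLr is axiom 4, which corresponds to transitivity. Such an R need not be transitive — not valid.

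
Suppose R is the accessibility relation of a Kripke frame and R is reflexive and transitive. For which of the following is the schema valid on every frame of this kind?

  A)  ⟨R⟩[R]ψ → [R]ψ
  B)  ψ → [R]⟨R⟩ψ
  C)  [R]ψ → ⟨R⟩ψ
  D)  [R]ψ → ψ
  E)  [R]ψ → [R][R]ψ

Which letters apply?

Reflexive relations are serial.
(A) the dual of axiom 5: valid iff R is euclidean. Such an R need not be euclidean — not valid.
(B) ψ → [R]⟨R⟩ψ is axiom B; it is valid on a frame exactly when R is symmetric. Such an R need not be symmetric, so not valid.
(C) [R]ψ → ⟨R⟩ψ (axiom D) characterises the serial frames. Every such R is serial — valid.
(D) [R]ψ → ψ is axiom T; it is valid on a frame exactly when R is reflexive. Every such R is reflexive, so valid.
(E) [R]ψ → [R][R]ψ is axiom 4; it is valid on a frame exactly when R is transitive. Every such R is transitive, so valid.

C, D, E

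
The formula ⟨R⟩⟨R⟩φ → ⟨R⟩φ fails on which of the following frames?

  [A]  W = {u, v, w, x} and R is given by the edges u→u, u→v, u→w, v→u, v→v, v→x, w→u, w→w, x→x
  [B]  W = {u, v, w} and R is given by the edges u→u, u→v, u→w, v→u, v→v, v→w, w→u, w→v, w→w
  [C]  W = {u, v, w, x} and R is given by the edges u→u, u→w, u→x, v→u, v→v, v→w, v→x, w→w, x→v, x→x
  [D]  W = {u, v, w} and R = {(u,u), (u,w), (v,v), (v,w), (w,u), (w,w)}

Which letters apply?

A, C, D

The schema ⟨R⟩⟨R⟩φ → ⟨R⟩φ is the dual of axiom 4; it is valid on a frame iff R is transitive.
(A) R is not transitive (u R v and v R x but not u R x), so the schema fails here.
(B) R is transitive (R is closed under composition), so the schema is valid here.
(C) R is not transitive (u R x and x R v but not u R v), so the schema fails here.
(D) R is not transitive (v R w and w R u but not v R u), so the schema fails here.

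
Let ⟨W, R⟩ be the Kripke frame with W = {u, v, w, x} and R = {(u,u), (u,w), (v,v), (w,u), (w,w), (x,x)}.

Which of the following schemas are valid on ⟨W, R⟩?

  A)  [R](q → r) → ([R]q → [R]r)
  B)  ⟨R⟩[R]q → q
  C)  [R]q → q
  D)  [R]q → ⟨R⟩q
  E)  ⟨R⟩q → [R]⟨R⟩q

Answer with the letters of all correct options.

R is reflexive: each world relates to itself.
R is symmetric: every R-edge is matched by its reverse.
R is euclidean: any two R-successors of the same world are R-related.
R is serial: every world has an R-successor.
(A) [R](q → r) → ([R]q → [R]r) is axiom K, valid on every Kripke frame — valid.
(B) ⟨R⟩[R]q → q is the dual of axiom B; it is valid on a frame exactly when R is symmetric. R is symmetric, so valid.
(C) [R]q → q is axiom T, which corresponds to reflexivity. R is reflexive — valid.
(D) [R]q → ⟨R⟩q is axiom D, which corresponds to seriality. R is serial — valid.
(E) axiom 5: valid iff R is euclidean. R is euclidean — valid.

A, B, C, D, E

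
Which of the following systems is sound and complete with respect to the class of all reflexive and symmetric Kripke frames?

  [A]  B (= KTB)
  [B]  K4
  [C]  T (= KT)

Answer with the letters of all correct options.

(A) B (= KTB) is determined by exactly this class.
(B) K4 is determined by the class of transitive frames.
(C) T (= KT) is determined by the class of reflexive frames.

A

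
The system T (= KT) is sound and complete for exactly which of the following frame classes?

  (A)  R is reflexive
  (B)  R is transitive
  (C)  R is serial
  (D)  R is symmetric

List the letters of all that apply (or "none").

A

(A) T (= KT) is sound and complete for exactly this class.
(B) this class determines K4, not T (= KT).
(C) this class determines D, not T (= KT).
(D) this class determines KB, not T (= KT).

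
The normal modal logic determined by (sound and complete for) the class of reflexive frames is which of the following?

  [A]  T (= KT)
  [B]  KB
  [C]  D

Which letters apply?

(A) T (= KT) is determined by exactly this class.
(B) KB is determined by the class of symmetric frames.
(C) D is determined by the class of serial frames.

A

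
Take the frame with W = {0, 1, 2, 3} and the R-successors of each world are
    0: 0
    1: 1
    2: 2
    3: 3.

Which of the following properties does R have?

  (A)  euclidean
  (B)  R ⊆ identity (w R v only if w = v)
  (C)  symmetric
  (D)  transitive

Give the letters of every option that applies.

(A) euclidean: any two R-successors of the same world are R-related.
(B) ⊆ identity: every R-edge is a self-loop.
(C) symmetric: every R-edge is matched by its reverse.
(D) transitive: R is closed under composition.

A, B, C, D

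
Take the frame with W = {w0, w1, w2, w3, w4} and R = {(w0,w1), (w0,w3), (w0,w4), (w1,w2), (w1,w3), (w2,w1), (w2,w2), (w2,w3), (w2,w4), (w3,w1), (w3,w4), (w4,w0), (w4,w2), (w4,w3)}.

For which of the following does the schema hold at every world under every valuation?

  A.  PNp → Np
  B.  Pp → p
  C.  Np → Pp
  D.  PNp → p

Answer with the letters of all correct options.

C

R is not symmetric: w0 R w1 but not w1 R w0.
R is not euclidean: w0 R w1 and w0 R w4 but not w1 R w4.
R is serial: every world has an R-successor.
R is not a subset of the identity: w0 R w1 with w0 ≠ w1.
(A) PNp → Np is the dual of axiom 5; it is valid on a frame exactly when R is euclidean. R is not euclidean, so not valid.
(B) Pp → p (the converse of T) corresponds to R being a subset of the identity. Here R ⊄ identity, so not valid.
(C) axiom D: valid iff R is serial. R is serial — valid.
(D) the dual of axiom B: valid iff R is symmetric. R is not symmetric — not valid.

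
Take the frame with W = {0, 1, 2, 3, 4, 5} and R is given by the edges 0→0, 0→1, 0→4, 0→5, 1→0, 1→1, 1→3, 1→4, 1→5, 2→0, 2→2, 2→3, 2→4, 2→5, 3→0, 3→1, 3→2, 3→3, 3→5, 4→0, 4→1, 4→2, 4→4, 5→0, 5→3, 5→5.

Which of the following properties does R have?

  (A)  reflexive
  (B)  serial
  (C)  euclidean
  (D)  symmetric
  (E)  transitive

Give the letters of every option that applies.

A, B

(A) reflexive: each world relates to itself.
(B) serial: every world has an R-successor.
(C) not euclidean: 0 R 4 and 0 R 5 but not 4 R 5.
(D) not symmetric: 1 R 5 but not 5 R 1.
(E) not transitive: 0 R 1 and 1 R 3 but not 0 R 3.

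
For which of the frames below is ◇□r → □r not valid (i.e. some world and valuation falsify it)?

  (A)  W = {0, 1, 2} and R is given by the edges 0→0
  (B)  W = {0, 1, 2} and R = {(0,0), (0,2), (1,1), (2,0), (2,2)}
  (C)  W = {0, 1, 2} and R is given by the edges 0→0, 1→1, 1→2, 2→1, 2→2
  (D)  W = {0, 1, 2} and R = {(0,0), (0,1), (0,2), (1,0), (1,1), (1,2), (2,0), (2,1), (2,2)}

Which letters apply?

The schema ◇□r → □r is the dual of axiom 5; it is valid on a frame iff R is euclidean.
(A) R is euclidean (any two R-successors of the same world are R-related), so the schema is valid here.
(B) R is euclidean (any two R-successors of the same world are R-related), so the schema is valid here.
(C) R is euclidean (any two R-successors of the same world are R-related), so the schema is valid here.
(D) R is euclidean (any two R-successors of the same world are R-related), so the schema is valid here.

none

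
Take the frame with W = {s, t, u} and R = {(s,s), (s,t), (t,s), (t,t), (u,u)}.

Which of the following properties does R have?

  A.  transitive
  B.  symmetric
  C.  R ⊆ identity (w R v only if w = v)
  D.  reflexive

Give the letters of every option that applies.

(A) transitive: R is closed under composition.
(B) symmetric: every R-edge is matched by its reverse.
(C) not ⊆ identity: s R t with s ≠ t.
(D) reflexive: each world relates to itself.

A, B, D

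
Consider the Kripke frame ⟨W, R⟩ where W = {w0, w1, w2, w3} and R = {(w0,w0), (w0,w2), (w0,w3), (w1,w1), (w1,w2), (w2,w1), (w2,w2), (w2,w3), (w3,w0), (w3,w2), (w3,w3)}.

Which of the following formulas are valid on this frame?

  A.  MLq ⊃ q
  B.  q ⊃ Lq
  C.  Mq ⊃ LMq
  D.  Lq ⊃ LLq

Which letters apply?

none

R is not symmetric: w0 R w2 but not w2 R w0.
R is not transitive: w0 R w2 and w2 R w1 but not w0 R w1.
R is not euclidean: w0 R w2 and w0 R w0 but not w2 R w0.
R is not a subset of the identity: w0 R w2 with w0 ≠ w2.
(A) the dual of axiom B: valid iff R is symmetric. R is not symmetric — not valid.
(B) q ⊃ Lq (equivalent to ◇p→p) corresponds to R being a subset of the identity. Here R ⊄ identity, so not valid.
(C) Mq ⊃ LMq is axiom 5; it is valid on a frame exactly when R is euclidean. R is not euclidean, so not valid.
(D) Lq ⊃ LLq is axiom 4; it is valid on a frame exactly when R is transitive. R is not transitive, so not valid.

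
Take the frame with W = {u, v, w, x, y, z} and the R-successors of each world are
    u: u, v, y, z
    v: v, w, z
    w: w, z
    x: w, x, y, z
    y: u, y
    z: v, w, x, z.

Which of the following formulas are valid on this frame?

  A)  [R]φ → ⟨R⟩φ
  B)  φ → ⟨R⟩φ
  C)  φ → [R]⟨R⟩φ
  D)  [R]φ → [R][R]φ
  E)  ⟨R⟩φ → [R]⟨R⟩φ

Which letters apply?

A, B

R is reflexive: each world relates to itself.
R is not symmetric: u R v but not v R u.
R is not transitive: u R v and v R w but not u R w.
R is not euclidean: u R v and u R u but not v R u.
R is serial: every world has an R-successor.
(A) axiom D: valid iff R is serial. R is serial — valid.
(B) the dual of axiom T: valid iff R is reflexive. R is reflexive — valid.
(C) φ → [R]⟨R⟩φ is axiom B, which corresponds to symmetry. R is not symmetric — not valid.
(D) [R]φ → [R][R]φ (axiom 4) characterises the transitive frames. R is not transitive — not valid.
(E) ⟨R⟩φ → [R]⟨R⟩φ is axiom 5; it is valid on a frame exactly when R is euclidean. R is not euclidean, so not valid.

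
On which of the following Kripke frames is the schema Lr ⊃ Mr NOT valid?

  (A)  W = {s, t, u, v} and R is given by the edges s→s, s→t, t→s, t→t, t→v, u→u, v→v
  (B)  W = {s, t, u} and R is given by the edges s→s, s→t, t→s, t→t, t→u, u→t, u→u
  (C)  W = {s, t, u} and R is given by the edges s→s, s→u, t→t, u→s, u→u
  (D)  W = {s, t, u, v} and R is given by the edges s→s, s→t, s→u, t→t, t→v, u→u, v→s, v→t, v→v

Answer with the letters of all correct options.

The schema Lr ⊃ Mr is axiom D; it is valid on a frame iff R is serial.
(A) R is serial (every world has an R-successor), so the schema is valid here.
(B) R is serial (every world has an R-successor), so the schema is valid here.
(C) R is serial (every world has an R-successor), so the schema is valid here.
(D) R is serial (every world has an R-successor), so the schema is valid here.

none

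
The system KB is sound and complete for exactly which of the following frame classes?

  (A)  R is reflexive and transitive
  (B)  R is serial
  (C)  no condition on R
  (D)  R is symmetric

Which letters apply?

D

(A) this class determines S4, not KB.
(B) this class determines D, not KB.
(C) this class determines K, not KB.
(D) KB is sound and complete for exactly this class.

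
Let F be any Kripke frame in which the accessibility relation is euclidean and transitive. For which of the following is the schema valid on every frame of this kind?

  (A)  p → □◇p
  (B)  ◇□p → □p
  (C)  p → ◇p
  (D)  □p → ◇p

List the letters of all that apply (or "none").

(A) p → □◇p is axiom B, which corresponds to symmetry. Such an R need not be symmetric — not valid.
(B) ◇□p → □p (the dual of axiom 5) characterises the euclidean frames. Every such R is euclidean — valid.
(C) p → ◇p (the dual of axiom T) characterises the reflexive frames. Such an R need not be reflexive — not valid.
(D) □p → ◇p (axiom D) characterises the serial frames. Such an R need not be serial — not valid.

B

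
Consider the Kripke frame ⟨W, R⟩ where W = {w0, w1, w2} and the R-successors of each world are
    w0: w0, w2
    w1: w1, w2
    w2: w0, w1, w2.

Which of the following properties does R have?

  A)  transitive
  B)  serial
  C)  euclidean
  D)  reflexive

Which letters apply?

(A) not transitive: w0 R w2 and w2 R w1 but not w0 R w1.
(B) serial: every world has an R-successor.
(C) not euclidean: w2 R w0 and w2 R w1 but not w0 R w1.
(D) reflexive: each world relates to itself.

B, D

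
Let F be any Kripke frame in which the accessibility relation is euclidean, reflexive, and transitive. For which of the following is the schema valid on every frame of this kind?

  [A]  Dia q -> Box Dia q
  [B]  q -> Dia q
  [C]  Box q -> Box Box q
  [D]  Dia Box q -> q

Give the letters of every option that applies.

A relation that is euclidean, reflexive, and transitive is also serial and symmetric.
(A) Dia q -> Box Dia q is axiom 5, which corresponds to the euclidean property. Every such R is euclidean — valid.
(B) q -> Dia q (the dual of axiom T) characterises the reflexive frames. Every such R is reflexive — valid.
(C) Box q -> Box Box q (axiom 4) characterises the transitive frames. Every such R is transitive — valid.
(D) Dia Box q -> q is the dual of axiom B, which corresponds to symmetry. Every such R is symmetric — valid.

A, B, C, D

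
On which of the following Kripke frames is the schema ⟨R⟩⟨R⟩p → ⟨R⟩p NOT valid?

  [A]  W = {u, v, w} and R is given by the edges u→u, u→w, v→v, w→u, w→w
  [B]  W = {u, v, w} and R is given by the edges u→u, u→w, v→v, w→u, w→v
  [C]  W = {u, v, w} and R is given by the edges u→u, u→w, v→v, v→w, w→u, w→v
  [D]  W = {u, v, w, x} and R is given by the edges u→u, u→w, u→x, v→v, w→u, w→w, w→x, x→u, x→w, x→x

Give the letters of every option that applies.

The schema ⟨R⟩⟨R⟩p → ⟨R⟩p is the dual of axiom 4; it is valid on a frame iff R is transitive.
(A) R is transitive (R is closed under composition), so the schema is valid here.
(B) R is not transitive (u R w and w R v but not u R v), so the schema fails here.
(C) R is not transitive (u R w and w R v but not u R v), so the schema fails here.
(D) R is transitive (R is closed under composition), so the schema is valid here.

B, C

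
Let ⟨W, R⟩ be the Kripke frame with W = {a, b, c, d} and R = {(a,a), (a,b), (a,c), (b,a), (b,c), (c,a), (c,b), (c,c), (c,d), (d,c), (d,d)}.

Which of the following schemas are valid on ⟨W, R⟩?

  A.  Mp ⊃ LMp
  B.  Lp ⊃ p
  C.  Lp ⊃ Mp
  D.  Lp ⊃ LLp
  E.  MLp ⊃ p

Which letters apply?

C, E

R is not reflexive: not b R b.
R is symmetric: every R-edge is matched by its reverse.
R is not transitive: a R c and c R d but not a R d.
R is not euclidean: c R a and c R d but not a R d.
R is serial: every world has an R-successor.
(A) Mp ⊃ LMp is axiom 5, which corresponds to the euclidean property. R is not euclidean — not valid.
(B) axiom T: valid iff R is reflexive. R is not reflexive — not valid.
(C) Lp ⊃ Mp (axiom D) characterises the serial frames. R is serial — valid.
(D) Lp ⊃ LLp (axiom 4) characterises the transitive frames. R is not transitive — not valid.
(E) MLp ⊃ p is the dual of axiom B, which corresponds to symmetry. R is symmetric — valid.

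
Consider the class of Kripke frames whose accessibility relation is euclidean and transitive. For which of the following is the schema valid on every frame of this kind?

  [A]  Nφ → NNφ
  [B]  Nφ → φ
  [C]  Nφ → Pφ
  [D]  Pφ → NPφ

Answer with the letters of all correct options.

A, D

(A) Nφ → NNφ is axiom 4, which corresponds to transitivity. Every such R is transitive — valid.
(B) Nφ → φ is axiom T, which corresponds to reflexivity. Such an R need not be reflexive — not valid.
(C) axiom D: valid iff R is serial. Such an R need not be serial — not valid.
(D) Pφ → NPφ is axiom 5; it is valid on a frame exactly when R is euclidean. Every such R is euclidean, so valid.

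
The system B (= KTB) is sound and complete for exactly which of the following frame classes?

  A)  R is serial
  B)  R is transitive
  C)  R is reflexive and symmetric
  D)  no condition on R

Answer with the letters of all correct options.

(A) this class determines D, not B (= KTB).
(B) this class determines K4, not B (= KTB).
(C) B (= KTB) is sound and complete for exactly this class.
(D) this class determines K, not B (= KTB).

C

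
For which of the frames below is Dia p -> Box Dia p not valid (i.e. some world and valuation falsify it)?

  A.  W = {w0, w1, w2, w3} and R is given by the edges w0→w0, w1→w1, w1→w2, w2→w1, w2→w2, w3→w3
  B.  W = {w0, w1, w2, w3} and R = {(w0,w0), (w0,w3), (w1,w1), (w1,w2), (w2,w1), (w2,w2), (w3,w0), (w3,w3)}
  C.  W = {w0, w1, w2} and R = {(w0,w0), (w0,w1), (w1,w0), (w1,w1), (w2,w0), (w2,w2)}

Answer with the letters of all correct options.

The schema Dia p -> Box Dia p is axiom 5; it is valid on a frame iff R is euclidean.
(A) R is euclidean (any two R-successors of the same world are R-related), so the schema is valid here.
(B) R is euclidean (any two R-successors of the same world are R-related), so the schema is valid here.
(C) R is not euclidean (w2 R w0 and w2 R w2 but not w0 R w2), so the schema fails here.

C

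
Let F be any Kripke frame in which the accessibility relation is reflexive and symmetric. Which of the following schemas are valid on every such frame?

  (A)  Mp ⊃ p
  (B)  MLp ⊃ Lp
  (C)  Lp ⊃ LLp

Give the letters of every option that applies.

Reflexive relations are serial.
(A) Mp ⊃ p is valid only on frames where every R-edge is a self-loop. Such an R need not be a subset of the identity — not valid.
(B) MLp ⊃ Lp is the dual of axiom 5; it is valid on a frame exactly when R is euclidean. Such an R need not be euclidean, so not valid.
(C) axiom 4: valid iff R is transitive. Such an R need not be transitive — not valid.

none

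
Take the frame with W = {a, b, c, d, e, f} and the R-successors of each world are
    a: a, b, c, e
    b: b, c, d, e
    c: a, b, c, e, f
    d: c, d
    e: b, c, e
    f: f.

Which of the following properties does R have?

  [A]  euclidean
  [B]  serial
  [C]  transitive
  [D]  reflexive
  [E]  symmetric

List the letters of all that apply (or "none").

(A) not euclidean: a R b and a R a but not b R a.
(B) serial: every world has an R-successor.
(C) not transitive: a R b and b R d but not a R d.
(D) reflexive: each world relates to itself.
(E) not symmetric: a R b but not b R a.

B, D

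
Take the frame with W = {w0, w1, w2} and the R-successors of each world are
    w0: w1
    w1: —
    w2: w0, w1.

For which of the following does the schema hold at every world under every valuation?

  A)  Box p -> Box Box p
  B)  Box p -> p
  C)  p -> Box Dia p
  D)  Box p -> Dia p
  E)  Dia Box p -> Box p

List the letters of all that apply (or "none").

R is not reflexive: not w0 R w0.
R is not symmetric: w0 R w1 but not w1 R w0.
R is transitive: R is closed under composition.
R is not euclidean: w2 R w1 and w2 R w0 but not w1 R w0.
R is not serial: w1 has no R-successor.
(A) Box p -> Box Box p is axiom 4; it is valid on a frame exactly when R is transitive. R is transitive, so valid.
(B) axiom T: valid iff R is reflexive. R is not reflexive — not valid.
(C) p -> Box Dia p is axiom B; it is valid on a frame exactly when R is symmetric. R is not symmetric, so not valid.
(D) axiom D: valid iff R is serial. R is not serial — not valid.
(E) Dia Box p -> Box p (the dual of axiom 5) characterises the euclidean frames. R is not euclidean — not valid.

A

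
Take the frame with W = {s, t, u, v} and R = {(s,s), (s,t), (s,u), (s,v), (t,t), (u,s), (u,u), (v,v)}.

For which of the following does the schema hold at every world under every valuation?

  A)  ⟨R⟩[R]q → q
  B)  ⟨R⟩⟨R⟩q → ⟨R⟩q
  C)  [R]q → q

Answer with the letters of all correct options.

R is reflexive: each world relates to itself.
R is not symmetric: s R t but not t R s.
R is not transitive: u R s and s R t but not u R t.
(A) ⟨R⟩[R]q → q (the dual of axiom B) characterises the symmetric frames. R is not symmetric — not valid.
(B) ⟨R⟩⟨R⟩q → ⟨R⟩q is the dual of axiom 4, which corresponds to transitivity. R is not transitive — not valid.
(C) [R]q → q is axiom T; it is valid on a frame exactly when R is reflexive. R is reflexive, so valid.

C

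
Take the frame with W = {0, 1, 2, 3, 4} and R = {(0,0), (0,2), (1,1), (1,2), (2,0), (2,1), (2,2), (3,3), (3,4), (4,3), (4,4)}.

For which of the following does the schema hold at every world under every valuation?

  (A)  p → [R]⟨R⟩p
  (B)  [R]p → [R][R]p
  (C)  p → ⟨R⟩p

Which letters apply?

A, C

R is reflexive: each world relates to itself.
R is symmetric: every R-edge is matched by its reverse.
R is not transitive: 0 R 2 and 2 R 1 but not 0 R 1.
(A) p → [R]⟨R⟩p (axiom B) characterises the symmetric frames. R is symmetric — valid.
(B) axiom 4: valid iff R is transitive. R is not transitive — not valid.
(C) p → ⟨R⟩p is the dual of axiom T; it is valid on a frame exactly when R is reflexive. R is reflexive, so valid.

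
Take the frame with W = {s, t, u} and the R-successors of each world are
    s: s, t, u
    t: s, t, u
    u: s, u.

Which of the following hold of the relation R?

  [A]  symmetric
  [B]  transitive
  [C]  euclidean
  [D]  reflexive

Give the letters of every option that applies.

(A) not symmetric: t R u but not u R t.
(B) not transitive: u R s and s R t but not u R t.
(C) not euclidean: s R u and s R t but not u R t.
(D) reflexive: each world relates to itself.

D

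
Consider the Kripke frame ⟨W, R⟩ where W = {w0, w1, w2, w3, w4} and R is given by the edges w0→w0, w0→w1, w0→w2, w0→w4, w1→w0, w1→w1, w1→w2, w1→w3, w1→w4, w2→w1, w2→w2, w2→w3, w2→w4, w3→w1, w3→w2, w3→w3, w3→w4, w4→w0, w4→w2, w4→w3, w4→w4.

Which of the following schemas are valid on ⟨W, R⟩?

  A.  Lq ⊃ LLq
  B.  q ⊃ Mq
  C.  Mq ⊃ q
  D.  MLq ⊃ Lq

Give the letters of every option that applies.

R is reflexive: each world relates to itself.
R is not transitive: w0 R w1 and w1 R w3 but not w0 R w3.
R is not euclidean: w0 R w2 and w0 R w0 but not w2 R w0.
R is not a subset of the identity: w0 R w1 with w0 ≠ w1.
(A) Lq ⊃ LLq is axiom 4; it is valid on a frame exactly when R is transitive. R is not transitive, so not valid.
(B) q ⊃ Mq (the dual of axiom T) characterises the reflexive frames. R is reflexive — valid.
(C) Mq ⊃ q is valid only on frames where every R-edge is a self-loop. Here R ⊄ identity — not valid.
(D) MLq ⊃ Lq is the dual of axiom 5; it is valid on a frame exactly when R is euclidean. R is not euclidean, so not valid.

B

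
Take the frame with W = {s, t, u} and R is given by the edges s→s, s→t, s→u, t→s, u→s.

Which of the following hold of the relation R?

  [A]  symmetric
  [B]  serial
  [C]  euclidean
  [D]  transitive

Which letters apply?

(A) symmetric: every R-edge is matched by its reverse.
(B) serial: every world has an R-successor.
(C) not euclidean: s R t and s R u but not t R u.
(D) not transitive: t R s and s R t but not t R t.

A, B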